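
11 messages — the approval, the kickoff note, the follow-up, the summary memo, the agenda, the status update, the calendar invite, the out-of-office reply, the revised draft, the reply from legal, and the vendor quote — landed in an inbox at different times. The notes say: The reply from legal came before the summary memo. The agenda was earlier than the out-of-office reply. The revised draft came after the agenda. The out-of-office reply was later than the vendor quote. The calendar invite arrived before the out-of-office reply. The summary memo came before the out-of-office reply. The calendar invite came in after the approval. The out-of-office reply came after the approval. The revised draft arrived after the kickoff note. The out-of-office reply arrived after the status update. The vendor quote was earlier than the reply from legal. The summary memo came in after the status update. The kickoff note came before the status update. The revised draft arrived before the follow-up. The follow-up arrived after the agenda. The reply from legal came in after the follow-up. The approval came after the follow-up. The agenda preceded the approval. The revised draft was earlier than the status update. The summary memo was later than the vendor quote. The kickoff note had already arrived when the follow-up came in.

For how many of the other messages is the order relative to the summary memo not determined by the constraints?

2

Forced before the summary memo: the agenda, the follow-up, the kickoff note, the reply from legal, the revised draft, the status update, and the vendor quote; forced after the summary memo: the out-of-office reply.
That leaves the approval and the calendar invite with no forced order relative to the summary memo — 2.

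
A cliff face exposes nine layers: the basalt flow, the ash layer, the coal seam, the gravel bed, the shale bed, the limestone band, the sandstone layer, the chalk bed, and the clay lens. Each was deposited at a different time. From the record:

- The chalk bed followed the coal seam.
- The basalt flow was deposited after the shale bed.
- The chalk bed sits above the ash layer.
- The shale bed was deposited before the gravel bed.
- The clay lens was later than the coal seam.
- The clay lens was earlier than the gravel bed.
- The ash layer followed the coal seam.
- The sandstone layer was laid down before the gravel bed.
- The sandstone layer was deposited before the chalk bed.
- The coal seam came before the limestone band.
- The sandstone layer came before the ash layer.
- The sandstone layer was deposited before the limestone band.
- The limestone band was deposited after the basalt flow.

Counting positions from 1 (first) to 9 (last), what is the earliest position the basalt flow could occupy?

2

The shale bed must come before the basalt flow — 1 forced predecessor.
Nothing else is forced ahead of the basalt flow, so its earliest slot is position 1 + 1 = 2.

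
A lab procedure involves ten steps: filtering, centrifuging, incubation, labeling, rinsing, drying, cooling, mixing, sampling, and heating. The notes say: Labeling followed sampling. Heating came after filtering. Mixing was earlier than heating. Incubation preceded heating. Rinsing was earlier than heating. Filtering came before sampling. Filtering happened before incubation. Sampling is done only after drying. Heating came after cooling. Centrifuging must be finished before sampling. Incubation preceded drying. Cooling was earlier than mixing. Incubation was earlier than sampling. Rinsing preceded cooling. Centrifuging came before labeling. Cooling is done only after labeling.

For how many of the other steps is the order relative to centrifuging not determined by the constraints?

4

Forced after centrifuging: cooling, heating, labeling, mixing, and sampling.
That leaves drying, filtering, incubation, and rinsing with no forced order relative to centrifuging — 4.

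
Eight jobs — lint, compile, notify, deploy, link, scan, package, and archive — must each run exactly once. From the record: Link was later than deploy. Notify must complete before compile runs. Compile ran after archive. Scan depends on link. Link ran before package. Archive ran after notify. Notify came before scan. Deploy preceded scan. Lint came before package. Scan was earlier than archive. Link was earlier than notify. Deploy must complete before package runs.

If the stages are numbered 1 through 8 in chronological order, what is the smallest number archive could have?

Deploy, link, notify, and scan must all come before archive — 4 forced predecessors.
Nothing else is forced ahead of archive, so its earliest slot is position 4 + 1 = 5.

5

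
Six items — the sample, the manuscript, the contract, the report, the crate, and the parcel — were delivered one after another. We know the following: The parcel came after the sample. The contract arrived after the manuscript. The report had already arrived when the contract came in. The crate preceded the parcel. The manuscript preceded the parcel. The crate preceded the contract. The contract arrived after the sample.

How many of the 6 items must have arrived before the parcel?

Directly stated before the parcel: the crate, the manuscript, and the sample.
That's the crate, the manuscript, and the sample — 3 in all.

3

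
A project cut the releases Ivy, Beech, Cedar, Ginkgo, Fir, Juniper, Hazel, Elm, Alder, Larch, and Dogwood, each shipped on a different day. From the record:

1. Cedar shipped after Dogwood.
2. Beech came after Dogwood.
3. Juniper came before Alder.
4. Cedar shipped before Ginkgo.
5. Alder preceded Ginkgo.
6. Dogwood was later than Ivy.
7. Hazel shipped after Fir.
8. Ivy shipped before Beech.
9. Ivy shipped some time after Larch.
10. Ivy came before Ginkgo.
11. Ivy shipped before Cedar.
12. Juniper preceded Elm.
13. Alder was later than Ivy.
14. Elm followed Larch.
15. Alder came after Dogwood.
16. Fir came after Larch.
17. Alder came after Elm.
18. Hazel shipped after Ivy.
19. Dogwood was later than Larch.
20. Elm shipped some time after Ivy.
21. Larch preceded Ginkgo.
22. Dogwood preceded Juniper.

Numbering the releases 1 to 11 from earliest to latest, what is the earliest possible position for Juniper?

Dogwood, Ivy, and Larch must all come before Juniper — 3 forced predecessors.
Nothing else is forced ahead of Juniper, so its earliest slot is position 3 + 1 = 4.

4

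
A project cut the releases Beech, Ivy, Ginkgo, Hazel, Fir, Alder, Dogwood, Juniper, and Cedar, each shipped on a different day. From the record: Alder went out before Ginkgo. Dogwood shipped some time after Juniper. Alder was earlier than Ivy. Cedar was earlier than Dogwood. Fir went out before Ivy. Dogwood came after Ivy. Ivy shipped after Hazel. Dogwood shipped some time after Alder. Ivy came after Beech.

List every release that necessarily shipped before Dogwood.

Directly stated before Dogwood: Alder, Cedar, Ivy, and Juniper.
Beech reaches Dogwood via Beech → Ivy → Dogwood.
Fir reaches Dogwood via Fir → Ivy → Dogwood.
Hazel reaches Dogwood via Hazel → Ivy → Dogwood.
No chain forces Ginkgo ahead of Dogwood.

Alder, Beech, Cedar, Fir, Hazel, Ivy, Juniper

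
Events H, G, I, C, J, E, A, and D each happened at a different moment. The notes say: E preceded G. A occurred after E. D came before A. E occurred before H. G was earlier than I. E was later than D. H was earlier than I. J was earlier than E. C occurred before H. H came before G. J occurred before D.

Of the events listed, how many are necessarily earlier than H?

4

Directly stated before H: C and E.
D reaches H via D → E → H.
J reaches H via J → E → H.
No chain forces A (or any of the others) ahead of H.
That's C, D, E, and J — 4 in all.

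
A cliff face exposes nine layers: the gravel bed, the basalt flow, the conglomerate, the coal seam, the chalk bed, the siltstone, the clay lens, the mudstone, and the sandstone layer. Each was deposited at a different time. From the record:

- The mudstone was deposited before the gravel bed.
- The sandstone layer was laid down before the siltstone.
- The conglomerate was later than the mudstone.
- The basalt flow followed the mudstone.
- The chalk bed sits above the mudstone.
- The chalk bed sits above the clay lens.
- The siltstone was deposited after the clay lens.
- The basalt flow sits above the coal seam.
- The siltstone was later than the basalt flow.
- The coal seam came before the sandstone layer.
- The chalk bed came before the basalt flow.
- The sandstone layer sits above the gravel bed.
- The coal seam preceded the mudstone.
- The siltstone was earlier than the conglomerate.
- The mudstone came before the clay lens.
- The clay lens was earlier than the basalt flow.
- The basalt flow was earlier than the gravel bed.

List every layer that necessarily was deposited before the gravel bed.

the basalt flow, the chalk bed, the clay lens, the coal seam, the mudstone

Directly stated before the gravel bed: the basalt flow and the mudstone.
The chalk bed reaches the gravel bed via the chalk bed → the basalt flow → the gravel bed.
The clay lens reaches the gravel bed via the clay lens → the basalt flow → the gravel bed.
The coal seam reaches the gravel bed via the coal seam → the mudstone → the gravel bed.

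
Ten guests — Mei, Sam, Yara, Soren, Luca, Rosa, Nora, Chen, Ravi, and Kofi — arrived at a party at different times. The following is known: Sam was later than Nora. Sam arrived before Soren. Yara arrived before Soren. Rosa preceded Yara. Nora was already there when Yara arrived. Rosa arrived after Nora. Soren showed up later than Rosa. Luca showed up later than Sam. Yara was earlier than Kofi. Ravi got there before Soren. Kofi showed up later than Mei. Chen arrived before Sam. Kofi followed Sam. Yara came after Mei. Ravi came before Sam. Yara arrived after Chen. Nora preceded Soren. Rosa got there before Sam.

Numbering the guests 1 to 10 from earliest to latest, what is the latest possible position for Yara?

8

Yara must come before Kofi and Soren — 2 guests forced after them.
Everything else can be placed before Yara in some valid order, so Yara can sit as late as position 10 − 2 = 8.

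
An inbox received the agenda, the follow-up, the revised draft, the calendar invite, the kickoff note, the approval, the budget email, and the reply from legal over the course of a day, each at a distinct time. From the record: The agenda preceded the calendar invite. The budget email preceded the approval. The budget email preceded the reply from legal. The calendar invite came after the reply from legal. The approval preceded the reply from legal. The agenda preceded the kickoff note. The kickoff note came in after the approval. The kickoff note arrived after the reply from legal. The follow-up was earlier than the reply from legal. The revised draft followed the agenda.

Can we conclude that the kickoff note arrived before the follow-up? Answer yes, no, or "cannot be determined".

no

Tracing the constraints gives the follow-up → the reply from legal → the kickoff note, so the follow-up must come before the kickoff note.
That means the kickoff note cannot be before the follow-up.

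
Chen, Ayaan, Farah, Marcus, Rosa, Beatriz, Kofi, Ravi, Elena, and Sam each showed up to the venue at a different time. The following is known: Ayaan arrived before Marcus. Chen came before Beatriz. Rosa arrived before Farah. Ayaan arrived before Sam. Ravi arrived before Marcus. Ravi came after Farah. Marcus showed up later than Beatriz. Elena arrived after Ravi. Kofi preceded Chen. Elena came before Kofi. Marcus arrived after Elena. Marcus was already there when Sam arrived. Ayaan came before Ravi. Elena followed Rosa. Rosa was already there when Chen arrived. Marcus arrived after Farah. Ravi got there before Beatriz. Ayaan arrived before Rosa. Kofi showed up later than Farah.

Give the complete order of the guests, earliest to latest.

The constraints fix every adjacent pair, so only one ordering works:
Ayaan → Rosa → Farah → Ravi → Elena → Kofi → Chen → Beatriz → Marcus → Sam.

Ayaan, Rosa, Farah, Ravi, Elena, Kofi, Chen, Beatriz, Marcus, Sam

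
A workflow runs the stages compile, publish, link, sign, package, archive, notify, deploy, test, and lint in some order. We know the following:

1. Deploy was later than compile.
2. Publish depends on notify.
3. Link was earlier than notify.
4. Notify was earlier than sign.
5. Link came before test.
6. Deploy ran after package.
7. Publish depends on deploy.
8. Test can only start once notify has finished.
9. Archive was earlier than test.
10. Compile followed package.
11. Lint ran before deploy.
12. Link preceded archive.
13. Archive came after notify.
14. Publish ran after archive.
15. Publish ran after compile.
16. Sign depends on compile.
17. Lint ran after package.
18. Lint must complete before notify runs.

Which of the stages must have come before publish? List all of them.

Directly stated before publish: archive, compile, deploy, and notify.
Link reaches publish via link → archive → publish.
Lint reaches publish via lint → deploy → publish.
Package reaches publish via package → compile → publish.

archive, compile, deploy, link, lint, notify, package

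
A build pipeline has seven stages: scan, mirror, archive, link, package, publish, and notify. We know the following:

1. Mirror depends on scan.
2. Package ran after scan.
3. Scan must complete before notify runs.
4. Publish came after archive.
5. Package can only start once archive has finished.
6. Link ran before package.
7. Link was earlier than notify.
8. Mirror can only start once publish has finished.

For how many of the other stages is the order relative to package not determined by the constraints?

3

Forced before package: archive, link, and scan.
That leaves mirror, notify, and publish with no forced order relative to package — 3.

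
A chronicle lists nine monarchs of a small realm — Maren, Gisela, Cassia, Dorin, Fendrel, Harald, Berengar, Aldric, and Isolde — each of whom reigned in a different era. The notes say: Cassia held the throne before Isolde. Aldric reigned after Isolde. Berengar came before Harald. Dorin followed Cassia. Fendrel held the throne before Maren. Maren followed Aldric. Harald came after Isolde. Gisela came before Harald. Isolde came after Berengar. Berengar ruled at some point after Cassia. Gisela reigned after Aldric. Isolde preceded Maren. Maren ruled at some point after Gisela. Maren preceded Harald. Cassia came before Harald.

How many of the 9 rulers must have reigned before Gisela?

4

Directly stated before Gisela: Aldric.
Berengar reaches Gisela via Berengar → Isolde → Aldric → Gisela.
Cassia reaches Gisela via Cassia → Isolde → Aldric → Gisela.
Isolde reaches Gisela via Isolde → Aldric → Gisela.
No chain forces Maren (or any of the others) ahead of Gisela.
That's Aldric, Berengar, Cassia, and Isolde — 4 in all.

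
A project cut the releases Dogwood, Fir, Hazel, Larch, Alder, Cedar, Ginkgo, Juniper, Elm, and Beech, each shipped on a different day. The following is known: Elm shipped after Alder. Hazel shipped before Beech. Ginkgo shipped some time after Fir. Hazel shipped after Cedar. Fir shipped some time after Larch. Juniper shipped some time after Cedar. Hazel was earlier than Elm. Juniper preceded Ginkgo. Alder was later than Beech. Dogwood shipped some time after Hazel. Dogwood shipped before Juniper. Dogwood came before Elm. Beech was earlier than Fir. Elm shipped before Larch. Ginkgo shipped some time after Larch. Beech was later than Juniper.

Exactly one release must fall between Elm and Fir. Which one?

Larch

Tracing the constraints gives Elm → Larch → Fir, so Larch sits after Elm and before Fir.
No other release is forced both after Elm and before Fir.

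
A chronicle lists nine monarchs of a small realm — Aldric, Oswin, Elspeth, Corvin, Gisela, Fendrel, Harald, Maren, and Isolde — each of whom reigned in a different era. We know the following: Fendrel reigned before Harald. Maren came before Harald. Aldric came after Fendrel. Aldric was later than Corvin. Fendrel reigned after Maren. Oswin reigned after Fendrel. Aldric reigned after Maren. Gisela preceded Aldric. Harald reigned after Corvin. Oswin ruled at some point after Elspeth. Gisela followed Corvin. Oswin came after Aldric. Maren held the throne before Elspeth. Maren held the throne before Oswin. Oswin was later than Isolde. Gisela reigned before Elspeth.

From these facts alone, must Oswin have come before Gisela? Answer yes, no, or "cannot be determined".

no

Tracing the constraints gives Gisela → Elspeth → Oswin, so Gisela must come before Oswin.
That means Oswin cannot be before Gisela.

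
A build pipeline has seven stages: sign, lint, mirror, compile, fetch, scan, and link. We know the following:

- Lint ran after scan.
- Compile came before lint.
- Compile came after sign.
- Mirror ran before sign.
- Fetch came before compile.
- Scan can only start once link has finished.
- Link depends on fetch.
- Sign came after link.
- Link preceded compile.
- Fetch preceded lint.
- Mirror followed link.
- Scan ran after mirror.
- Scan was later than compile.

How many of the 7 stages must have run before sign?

3

Directly stated before sign: link and mirror.
Fetch reaches sign via fetch → link → sign.
No chain forces compile (or any of the others) ahead of sign.
That's fetch, link, and mirror — 3 in all.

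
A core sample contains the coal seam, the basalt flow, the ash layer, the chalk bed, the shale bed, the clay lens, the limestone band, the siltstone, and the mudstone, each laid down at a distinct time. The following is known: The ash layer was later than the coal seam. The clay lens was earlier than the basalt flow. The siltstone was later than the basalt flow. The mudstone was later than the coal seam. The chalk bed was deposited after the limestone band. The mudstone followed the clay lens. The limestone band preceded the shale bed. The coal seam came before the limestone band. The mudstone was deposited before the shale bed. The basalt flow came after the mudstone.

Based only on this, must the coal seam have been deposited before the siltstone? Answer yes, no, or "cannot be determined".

yes

Chain the constraints: the coal seam → the mudstone → the basalt flow → the siltstone. Each link is directly stated, so the coal seam comes before the siltstone.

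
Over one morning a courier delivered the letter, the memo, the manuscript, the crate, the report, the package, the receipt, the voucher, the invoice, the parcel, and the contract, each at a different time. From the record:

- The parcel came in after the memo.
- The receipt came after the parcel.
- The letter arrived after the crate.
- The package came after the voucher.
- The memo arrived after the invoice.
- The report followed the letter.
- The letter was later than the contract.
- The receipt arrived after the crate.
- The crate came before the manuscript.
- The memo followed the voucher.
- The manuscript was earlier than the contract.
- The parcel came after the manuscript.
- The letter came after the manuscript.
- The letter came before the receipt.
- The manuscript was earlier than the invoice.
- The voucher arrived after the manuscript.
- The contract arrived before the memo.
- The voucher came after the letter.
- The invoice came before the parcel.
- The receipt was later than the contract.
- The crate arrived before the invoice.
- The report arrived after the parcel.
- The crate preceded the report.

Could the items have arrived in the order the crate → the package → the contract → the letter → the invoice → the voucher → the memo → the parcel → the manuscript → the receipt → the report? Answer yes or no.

The constraints require the manuscript before the voucher, but in the proposed sequence the voucher appears ahead of the manuscript. That one violation is enough.

no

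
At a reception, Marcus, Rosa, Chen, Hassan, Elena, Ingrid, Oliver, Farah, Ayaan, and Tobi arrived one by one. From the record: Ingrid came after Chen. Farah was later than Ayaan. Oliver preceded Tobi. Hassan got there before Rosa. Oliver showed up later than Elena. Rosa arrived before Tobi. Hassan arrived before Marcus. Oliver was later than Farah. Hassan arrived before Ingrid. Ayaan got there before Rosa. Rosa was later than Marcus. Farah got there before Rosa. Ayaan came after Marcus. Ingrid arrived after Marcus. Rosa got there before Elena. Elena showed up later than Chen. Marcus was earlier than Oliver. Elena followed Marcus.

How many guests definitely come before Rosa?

Directly stated before Rosa: Ayaan, Farah, Hassan, and Marcus.
That's Ayaan, Farah, Hassan, and Marcus — 4 in all.

4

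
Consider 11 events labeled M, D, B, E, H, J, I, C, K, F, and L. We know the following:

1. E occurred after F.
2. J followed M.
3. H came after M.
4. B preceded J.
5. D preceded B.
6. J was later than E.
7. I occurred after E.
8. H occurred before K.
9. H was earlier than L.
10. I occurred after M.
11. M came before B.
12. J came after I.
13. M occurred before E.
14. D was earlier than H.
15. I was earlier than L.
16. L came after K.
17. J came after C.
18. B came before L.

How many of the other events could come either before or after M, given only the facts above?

Forced after M: B, E, H, I, J, K, and L.
That leaves C, D, and F with no forced order relative to M — 3.

3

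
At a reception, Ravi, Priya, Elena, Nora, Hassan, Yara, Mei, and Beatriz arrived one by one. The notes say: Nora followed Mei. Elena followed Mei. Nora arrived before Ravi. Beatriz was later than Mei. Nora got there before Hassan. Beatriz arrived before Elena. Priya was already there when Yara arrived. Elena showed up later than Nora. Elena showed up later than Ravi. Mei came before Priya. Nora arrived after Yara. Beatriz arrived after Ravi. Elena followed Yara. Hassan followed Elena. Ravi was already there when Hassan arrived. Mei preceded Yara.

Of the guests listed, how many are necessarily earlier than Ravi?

Directly stated before Ravi: Nora.
Mei reaches Ravi via Mei → Nora → Ravi.
Priya reaches Ravi via Priya → Yara → Nora → Ravi.
Yara reaches Ravi via Yara → Nora → Ravi.
No chain forces Elena (or any of the others) ahead of Ravi.
That's Mei, Nora, Priya, and Yara — 4 in all.

4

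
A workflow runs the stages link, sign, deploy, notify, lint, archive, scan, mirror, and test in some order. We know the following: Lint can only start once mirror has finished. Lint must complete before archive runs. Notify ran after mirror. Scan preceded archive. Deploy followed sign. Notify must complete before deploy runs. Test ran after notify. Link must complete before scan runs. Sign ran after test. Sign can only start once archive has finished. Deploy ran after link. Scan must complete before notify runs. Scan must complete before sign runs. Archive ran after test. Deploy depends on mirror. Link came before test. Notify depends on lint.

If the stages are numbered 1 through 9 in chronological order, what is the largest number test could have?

6

Test must come before archive, deploy, and sign — 3 stages forced after it.
Everything else can be placed before test in some valid order, so test can sit as late as position 9 − 3 = 6.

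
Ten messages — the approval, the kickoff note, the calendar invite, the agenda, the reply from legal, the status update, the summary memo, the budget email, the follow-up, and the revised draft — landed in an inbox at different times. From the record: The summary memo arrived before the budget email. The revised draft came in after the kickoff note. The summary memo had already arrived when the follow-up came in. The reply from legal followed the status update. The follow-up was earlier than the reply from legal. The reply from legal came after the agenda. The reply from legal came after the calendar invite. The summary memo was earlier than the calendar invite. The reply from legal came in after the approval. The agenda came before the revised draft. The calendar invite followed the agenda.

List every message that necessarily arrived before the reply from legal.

the agenda, the approval, the calendar invite, the follow-up, the status update, the summary memo

Directly stated before the reply from legal: the agenda, the approval, the calendar invite, the follow-up, and the status update.
The summary memo reaches the reply from legal via the summary memo → the follow-up → the reply from legal.
No chain forces the budget email (or any of the others) ahead of the reply from legal.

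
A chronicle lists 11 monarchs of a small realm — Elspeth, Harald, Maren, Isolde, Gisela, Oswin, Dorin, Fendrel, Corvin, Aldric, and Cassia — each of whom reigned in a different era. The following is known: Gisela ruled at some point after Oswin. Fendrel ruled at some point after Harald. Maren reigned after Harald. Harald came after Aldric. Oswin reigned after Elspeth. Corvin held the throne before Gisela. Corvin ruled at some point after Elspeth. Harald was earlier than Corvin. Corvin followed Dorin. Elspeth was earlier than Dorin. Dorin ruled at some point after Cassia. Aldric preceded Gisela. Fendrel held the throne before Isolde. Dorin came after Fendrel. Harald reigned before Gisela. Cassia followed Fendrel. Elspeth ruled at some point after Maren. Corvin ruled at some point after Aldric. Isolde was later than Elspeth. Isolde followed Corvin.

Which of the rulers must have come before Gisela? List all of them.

Aldric, Cassia, Corvin, Dorin, Elspeth, Fendrel, Harald, Maren, Oswin

Directly stated before Gisela: Aldric, Corvin, Harald, and Oswin.
Cassia reaches Gisela via Cassia → Dorin → Corvin → Gisela.
Dorin reaches Gisela via Dorin → Corvin → Gisela.
Elspeth reaches Gisela via Elspeth → Corvin → Gisela.
Likewise Fendrel and Maren each reach Gisela by chaining the stated constraints.
No chain forces Isolde ahead of Gisela.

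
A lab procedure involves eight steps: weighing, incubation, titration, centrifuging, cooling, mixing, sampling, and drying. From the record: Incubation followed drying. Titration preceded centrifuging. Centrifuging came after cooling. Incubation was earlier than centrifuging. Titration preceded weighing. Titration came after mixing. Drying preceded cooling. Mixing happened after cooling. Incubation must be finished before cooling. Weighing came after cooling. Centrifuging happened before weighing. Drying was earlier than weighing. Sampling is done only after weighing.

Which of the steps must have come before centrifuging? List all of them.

cooling, drying, incubation, mixing, titration

Directly stated before centrifuging: cooling, incubation, and titration.
Drying reaches centrifuging via drying → cooling → centrifuging.
Mixing reaches centrifuging via mixing → titration → centrifuging.
No chain forces sampling (or any of the others) ahead of centrifuging.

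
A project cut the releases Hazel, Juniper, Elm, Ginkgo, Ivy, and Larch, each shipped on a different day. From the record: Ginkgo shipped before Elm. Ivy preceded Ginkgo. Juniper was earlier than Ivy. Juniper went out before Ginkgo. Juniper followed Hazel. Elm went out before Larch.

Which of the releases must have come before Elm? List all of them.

Ginkgo, Hazel, Ivy, Juniper

Directly stated before Elm: Ginkgo.
Hazel reaches Elm via Hazel → Juniper → Ginkgo → Elm.
Ivy reaches Elm via Ivy → Ginkgo → Elm.
Juniper reaches Elm via Juniper → Ginkgo → Elm.
No chain forces Larch ahead of Elm.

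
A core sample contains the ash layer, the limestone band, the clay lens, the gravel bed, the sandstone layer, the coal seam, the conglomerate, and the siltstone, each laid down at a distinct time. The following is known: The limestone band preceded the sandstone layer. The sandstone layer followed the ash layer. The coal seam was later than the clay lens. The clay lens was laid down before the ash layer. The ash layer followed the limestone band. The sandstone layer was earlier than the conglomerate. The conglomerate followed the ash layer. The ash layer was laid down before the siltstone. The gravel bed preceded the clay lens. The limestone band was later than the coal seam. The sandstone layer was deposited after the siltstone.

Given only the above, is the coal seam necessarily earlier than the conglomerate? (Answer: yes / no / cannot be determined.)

Chain the constraints: the coal seam → the limestone band → the sandstone layer → the conglomerate. Each link is directly stated, so the coal seam comes before the conglomerate.

yes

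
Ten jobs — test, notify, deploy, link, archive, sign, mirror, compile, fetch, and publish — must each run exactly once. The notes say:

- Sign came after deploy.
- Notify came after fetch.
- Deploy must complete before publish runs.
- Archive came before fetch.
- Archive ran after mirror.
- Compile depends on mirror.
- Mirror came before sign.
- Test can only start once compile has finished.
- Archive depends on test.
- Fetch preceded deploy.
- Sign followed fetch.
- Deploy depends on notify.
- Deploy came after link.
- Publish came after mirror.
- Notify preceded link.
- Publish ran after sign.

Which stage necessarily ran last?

publish

Every other stage has a chain of constraints placing it before publish, so publish is last.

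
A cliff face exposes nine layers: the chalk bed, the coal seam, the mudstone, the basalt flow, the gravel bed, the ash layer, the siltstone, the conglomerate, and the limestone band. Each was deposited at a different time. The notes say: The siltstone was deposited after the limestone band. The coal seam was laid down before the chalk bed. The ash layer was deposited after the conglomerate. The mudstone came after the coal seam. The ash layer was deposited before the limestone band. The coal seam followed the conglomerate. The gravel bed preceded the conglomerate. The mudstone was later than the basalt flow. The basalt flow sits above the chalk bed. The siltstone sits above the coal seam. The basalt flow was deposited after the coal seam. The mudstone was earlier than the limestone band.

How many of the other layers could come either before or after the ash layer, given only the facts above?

4

Forced before the ash layer: the conglomerate and the gravel bed; forced after the ash layer: the limestone band and the siltstone.
That leaves the basalt flow, the chalk bed, the coal seam, and the mudstone with no forced order relative to the ash layer — 4.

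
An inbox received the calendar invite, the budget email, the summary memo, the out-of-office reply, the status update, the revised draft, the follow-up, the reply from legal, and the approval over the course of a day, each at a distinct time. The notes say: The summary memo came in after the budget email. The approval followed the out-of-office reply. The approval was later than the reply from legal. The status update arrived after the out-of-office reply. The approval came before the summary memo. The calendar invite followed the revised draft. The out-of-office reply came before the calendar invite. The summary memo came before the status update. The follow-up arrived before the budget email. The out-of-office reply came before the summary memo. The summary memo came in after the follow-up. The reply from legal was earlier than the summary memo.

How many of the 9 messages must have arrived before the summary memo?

Directly stated before the summary memo: the approval, the budget email, the follow-up, the out-of-office reply, and the reply from legal.
That's the approval, the budget email, the follow-up, the out-of-office reply, and the reply from legal — 5 in all.

5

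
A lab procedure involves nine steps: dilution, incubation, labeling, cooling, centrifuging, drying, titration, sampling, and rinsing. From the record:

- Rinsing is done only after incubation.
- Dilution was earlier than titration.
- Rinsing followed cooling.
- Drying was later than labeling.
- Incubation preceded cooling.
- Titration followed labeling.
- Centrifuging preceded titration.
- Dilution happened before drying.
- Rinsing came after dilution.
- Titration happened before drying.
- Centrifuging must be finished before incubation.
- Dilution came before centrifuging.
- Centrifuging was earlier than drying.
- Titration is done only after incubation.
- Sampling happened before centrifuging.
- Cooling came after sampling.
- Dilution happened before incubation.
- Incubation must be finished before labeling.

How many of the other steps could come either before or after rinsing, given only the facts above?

Forced before rinsing: centrifuging, cooling, dilution, incubation, and sampling.
That leaves drying, labeling, and titration with no forced order relative to rinsing — 3.

3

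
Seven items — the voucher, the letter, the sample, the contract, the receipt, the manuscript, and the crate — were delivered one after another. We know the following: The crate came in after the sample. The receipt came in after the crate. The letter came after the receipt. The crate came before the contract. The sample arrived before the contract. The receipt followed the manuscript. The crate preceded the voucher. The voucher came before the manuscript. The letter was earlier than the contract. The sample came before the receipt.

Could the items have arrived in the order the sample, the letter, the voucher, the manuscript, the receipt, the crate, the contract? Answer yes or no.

no

The constraints require the crate before the voucher, but in the proposed sequence the voucher appears ahead of the crate. That one violation is enough.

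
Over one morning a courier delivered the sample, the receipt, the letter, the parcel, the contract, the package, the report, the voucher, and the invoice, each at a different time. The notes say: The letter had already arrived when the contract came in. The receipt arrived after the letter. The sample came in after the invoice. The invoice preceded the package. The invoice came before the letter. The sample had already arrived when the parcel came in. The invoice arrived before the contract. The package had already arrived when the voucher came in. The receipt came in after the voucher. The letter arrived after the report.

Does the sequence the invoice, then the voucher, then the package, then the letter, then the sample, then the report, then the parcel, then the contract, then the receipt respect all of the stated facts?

The constraints require the package before the voucher, but in the proposed sequence the voucher appears ahead of the package. That one violation is enough.

no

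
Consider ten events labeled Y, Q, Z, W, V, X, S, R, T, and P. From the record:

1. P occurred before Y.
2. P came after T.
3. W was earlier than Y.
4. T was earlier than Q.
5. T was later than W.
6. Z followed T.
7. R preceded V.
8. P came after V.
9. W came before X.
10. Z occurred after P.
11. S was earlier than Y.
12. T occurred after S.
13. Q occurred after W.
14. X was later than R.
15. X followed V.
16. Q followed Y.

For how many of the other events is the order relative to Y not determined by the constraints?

Forced before Y: P, R, S, T, V, and W; forced after Y: Q.
That leaves X and Z with no forced order relative to Y — 2.

2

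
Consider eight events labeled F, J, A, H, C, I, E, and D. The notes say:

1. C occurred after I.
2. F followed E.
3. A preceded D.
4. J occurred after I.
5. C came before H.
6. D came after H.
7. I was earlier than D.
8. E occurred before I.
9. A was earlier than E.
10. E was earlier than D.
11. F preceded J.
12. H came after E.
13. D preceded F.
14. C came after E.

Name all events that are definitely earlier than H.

Directly stated before H: C and E.
A reaches H via A → E → H.
I reaches H via I → C → H.

A, C, E, I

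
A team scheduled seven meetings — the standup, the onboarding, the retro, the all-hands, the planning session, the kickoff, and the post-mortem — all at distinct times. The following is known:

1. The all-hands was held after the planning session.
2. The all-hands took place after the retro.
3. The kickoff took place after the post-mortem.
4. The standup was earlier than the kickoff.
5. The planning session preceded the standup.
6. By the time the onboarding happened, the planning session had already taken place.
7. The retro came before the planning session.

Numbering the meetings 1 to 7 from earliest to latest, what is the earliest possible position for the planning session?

2

The retro must come before the planning session — 1 forced predecessor.
Nothing else is forced ahead of the planning session, so its earliest slot is position 1 + 1 = 2.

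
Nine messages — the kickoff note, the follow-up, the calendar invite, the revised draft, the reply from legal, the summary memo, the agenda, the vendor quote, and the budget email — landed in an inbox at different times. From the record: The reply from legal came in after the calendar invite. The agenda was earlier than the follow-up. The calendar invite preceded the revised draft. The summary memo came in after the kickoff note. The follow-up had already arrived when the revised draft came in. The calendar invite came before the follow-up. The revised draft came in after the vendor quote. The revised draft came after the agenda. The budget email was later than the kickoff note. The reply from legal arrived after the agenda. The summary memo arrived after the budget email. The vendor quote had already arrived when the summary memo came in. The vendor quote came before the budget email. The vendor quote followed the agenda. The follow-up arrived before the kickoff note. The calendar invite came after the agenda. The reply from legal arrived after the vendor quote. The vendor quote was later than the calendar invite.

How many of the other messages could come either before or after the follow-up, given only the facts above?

Forced before the follow-up: the agenda and the calendar invite; forced after the follow-up: the budget email, the kickoff note, the revised draft, and the summary memo.
That leaves the reply from legal and the vendor quote with no forced order relative to the follow-up — 2.

2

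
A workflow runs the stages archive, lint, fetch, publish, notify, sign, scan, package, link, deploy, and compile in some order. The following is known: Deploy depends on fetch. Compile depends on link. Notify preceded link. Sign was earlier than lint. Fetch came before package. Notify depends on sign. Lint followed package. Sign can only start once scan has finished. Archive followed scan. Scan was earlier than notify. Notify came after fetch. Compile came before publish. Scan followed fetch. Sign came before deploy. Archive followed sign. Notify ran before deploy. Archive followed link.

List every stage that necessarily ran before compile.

fetch, link, notify, scan, sign

Directly stated before compile: link.
Fetch reaches compile via fetch → notify → link → compile.
Notify reaches compile via notify → link → compile.
Scan reaches compile via scan → notify → link → compile.
Likewise sign reaches compile by chaining the stated constraints.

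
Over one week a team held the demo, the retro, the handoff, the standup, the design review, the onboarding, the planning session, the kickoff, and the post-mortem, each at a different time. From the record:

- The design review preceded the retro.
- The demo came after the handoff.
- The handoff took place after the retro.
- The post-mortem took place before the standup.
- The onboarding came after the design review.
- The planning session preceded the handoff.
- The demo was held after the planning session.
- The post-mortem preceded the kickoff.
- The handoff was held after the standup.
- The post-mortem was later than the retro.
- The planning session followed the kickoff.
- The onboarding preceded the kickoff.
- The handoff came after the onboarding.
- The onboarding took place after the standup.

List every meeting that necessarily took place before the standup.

Directly stated before the standup: the post-mortem.
The design review reaches the standup via the design review → the retro → the post-mortem → the standup.
The retro reaches the standup via the retro → the post-mortem → the standup.

the design review, the post-mortem, the retro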